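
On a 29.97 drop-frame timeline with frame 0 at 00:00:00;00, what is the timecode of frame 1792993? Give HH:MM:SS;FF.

16:37:06;09

Each 10-minute DF block holds 10 × 60 × 30 − 9 × 2 = 17982 frames. 1792993 ÷ 17982 → 99 full blocks, remainder 12775.
Within the partial block the first minute is 1800 frames and each further minute 1798, so 7 further minute boundaries passed. Total skipped labels = 18 × 99 + 2 × 7 = 1796.
Non-drop label index = 1792993 + 1796 = 1794789; at 30 labels/s that is 16:37:06:09, i.e. DF 16:37:06;09.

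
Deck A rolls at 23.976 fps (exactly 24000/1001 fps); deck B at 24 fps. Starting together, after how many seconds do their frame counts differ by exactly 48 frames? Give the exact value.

The gap grows by |24 − 24000/1001| = 24/1001 frames per second.
Time for a 48-frame gap: 48 ÷ (24/1001) = 2002 s.

2002 seconds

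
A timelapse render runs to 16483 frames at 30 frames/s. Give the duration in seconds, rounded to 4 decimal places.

549.4333 seconds

Running time = 16483 × 1/30 = 16483/30 s ≈ 549.4333 s.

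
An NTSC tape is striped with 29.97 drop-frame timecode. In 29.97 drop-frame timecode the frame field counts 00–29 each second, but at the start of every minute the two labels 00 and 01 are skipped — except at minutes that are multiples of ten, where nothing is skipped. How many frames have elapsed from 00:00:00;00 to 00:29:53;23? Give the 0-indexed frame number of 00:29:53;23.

Complete 10-minute blocks: 2, each 17982 frames → 35964.
Remaining 9 whole minutes in the current block: 1800 + 8 × 1798 = 16184 frames.
Within the current minute: 53 × 30 + 23 − 2 = 1611 (labels ;00/;01 skipped at this minute). Total = 35964 + 16184 + 1611 = 53759.

53759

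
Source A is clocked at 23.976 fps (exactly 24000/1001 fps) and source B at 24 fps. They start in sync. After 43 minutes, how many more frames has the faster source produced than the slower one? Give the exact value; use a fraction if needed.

43 min = 2580 s.
A emits 24000/1001 × 2580 = 61920000/1001 frames; B emits 24 × 2580 = 61920.
Difference = 61920/1001 frames (≈ 61.8581); B is ahead of A.

61920/1001 frames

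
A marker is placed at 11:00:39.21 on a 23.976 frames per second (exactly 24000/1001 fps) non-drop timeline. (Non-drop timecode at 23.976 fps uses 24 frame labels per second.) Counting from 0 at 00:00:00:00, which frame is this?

951357

Total seconds to the label: (11 × 3600 + 0 × 60 + 39) = 39639.
Frame index = 39639 × 24 + 21 = 951357.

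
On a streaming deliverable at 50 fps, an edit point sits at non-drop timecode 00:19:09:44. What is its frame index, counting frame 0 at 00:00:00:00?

Total seconds to the label: (0 × 3600 + 19 × 60 + 9) = 1149.
Frame index = 1149 × 50 + 44 = 57494.

57494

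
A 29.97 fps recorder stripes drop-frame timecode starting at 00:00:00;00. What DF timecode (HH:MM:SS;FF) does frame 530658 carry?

04:55:06;10

Each 10-minute DF block holds 10 × 60 × 30 − 9 × 2 = 17982 frames. 530658 ÷ 17982 → 29 full blocks, remainder 9180.
Within the partial block the first minute is 1800 frames and each further minute 1798, so 5 further minute boundaries passed. Total skipped labels = 18 × 29 + 2 × 5 = 532.
Non-drop label index = 530658 + 532 = 531190; at 30 labels/s that is 04:55:06:10, i.e. DF 04:55:06;10.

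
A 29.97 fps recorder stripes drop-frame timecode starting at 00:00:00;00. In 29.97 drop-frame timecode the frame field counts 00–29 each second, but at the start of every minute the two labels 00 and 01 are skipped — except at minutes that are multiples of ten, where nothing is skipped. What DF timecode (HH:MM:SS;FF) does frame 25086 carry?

00:13:57;00

Ten DF minutes hold 17982 frames, so frame 25086 lies in block 1 (frames 17982–35963) with 7104 frames into that block.
The block's first minute is 1800 frames and the rest 1798 each; 7104 frames reaches minute 3, so 1 × 18 + 3 × 2 = 24 labels have been skipped so far.
Adding those back, label number 25086 + 24 = 25110 at 30 labels/s is 837 s + 0 f = 0 h 13 min 57 s frame 0, i.e. 00:13:57;00.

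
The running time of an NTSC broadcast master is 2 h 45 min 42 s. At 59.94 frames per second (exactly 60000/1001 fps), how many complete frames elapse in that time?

2 h 45 min 42 s = 9942 s.
Frames = 9942 × 60000/1001 = 596520000/1001 ≈ 595924.0759.
Complete frames: 595924.

595924 frames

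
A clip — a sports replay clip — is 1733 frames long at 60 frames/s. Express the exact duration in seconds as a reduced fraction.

Running time = 1733 ÷ (60) = 1733 × 1/60 = 1733/60 s.

1733/60 seconds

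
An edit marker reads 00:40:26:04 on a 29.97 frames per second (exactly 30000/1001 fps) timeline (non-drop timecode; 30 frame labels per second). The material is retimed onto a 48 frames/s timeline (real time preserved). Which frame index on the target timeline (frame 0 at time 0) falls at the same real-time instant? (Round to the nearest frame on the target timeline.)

Source frame index: (0×3600 + 40×60 + 26) × 30 + 4 = 72784.
Real time: 72784 / (30000/1001) = 4553549/1875 s.
Target frame: (4553549/1875) × (48) = 72856784/625 ≈ 116570.854 → 116571.

frame 116571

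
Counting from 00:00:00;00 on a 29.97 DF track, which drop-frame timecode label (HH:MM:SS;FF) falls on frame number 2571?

Ten DF minutes hold 17982 frames, so frame 2571 lies in block 0 (frames 0–17981) with 2571 frames into that block.
The block's first minute is 1800 frames and the rest 1798 each; 2571 frames reaches minute 1, so 0 × 18 + 1 × 2 = 2 labels have been skipped so far.
Adding those back, label number 2571 + 2 = 2573 at 30 labels/s is 85 s + 23 f = 0 h 1 min 25 s frame 23, i.e. 00:01:25;23.

00:01:25;23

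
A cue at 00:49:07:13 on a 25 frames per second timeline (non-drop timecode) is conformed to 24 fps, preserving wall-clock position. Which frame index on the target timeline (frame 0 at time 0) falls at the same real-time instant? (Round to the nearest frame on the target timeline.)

Source frame index: (0×3600 + 49×60 + 7) × 25 + 13 = 73688.
Real time: 73688 / (25) = 73688/25 s.
Target frame: (73688/25) × (24) = 1768512/25 ≈ 70740.480 → 70740.

frame 70740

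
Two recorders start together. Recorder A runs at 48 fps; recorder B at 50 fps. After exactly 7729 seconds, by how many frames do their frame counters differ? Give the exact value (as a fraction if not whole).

A emits 48 × 7729 = 370992 frames; B emits 50 × 7729 = 386450.
Difference = 15458 frames; B is ahead of A.

15458 frames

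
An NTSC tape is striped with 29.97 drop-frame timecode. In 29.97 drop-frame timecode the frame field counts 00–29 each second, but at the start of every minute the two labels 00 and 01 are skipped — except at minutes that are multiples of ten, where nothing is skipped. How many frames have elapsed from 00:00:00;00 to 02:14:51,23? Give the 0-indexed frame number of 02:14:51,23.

Complete 10-minute blocks: 13, each 17982 frames → 233766.
Remaining 4 whole minutes in the current block: 1800 + 3 × 1798 = 7194 frames.
Within the current minute: 51 × 30 + 23 − 2 = 1551 (labels ;00/;01 skipped at this minute). Total = 233766 + 7194 + 1551 = 242511.

242511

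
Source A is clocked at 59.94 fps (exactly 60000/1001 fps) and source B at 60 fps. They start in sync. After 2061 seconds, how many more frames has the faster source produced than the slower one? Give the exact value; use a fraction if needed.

A emits 60000/1001 × 2061 = 123660000/1001 frames; B emits 60 × 2061 = 123660.
Difference = 123660/1001 frames (≈ 123.5365); B is ahead of A.

123660/1001 frames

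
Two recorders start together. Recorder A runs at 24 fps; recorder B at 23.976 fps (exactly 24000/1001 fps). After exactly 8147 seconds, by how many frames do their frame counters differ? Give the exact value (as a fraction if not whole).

A emits 24 × 8147 = 195528 frames; B emits 24000/1001 × 8147 = 195528000/1001.
Difference = 195528/1001 frames (≈ 195.3327); B is behind A.

195528/1001 frames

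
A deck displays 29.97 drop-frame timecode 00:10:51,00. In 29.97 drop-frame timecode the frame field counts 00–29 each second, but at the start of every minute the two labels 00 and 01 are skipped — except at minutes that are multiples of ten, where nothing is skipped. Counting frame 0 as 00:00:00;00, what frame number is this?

Complete 10-minute blocks: 1, each 17982 frames → 17982.
Remaining 0 whole minutes in the current block: 0 frames.
Within the current minute: 51 × 30 + 0 = 1530. Total = 17982 + 0 + 1530 = 19512.

19512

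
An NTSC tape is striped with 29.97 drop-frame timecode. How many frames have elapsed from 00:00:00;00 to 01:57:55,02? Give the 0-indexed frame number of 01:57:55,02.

212040

Complete 10-minute blocks: 11, each 17982 frames → 197802.
Remaining 7 whole minutes in the current block: 1800 + 6 × 1798 = 12588 frames.
Within the current minute: 55 × 30 + 2 − 2 = 1650 (labels ;00/;01 skipped at this minute). Total = 197802 + 12588 + 1650 = 212040.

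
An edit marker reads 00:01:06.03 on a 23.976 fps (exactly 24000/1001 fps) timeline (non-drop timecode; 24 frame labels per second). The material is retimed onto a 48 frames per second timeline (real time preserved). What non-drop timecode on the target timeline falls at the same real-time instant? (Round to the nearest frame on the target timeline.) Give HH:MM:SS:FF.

00:01:06:09

Source frame index: (0×3600 + 1×60 + 6) × 24 + 3 = 1587.
Real time: 1587 / (24000/1001) = 529529/8000 s.
Target frame: (529529/8000) × (48) = 1588587/500 ≈ 3177.174 → 3177.
At 48 labels/s: frame 3177 → 00:01:06:09.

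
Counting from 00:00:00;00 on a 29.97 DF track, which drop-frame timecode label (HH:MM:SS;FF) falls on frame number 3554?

00:01:58;16

Each 10-minute DF block holds 10 × 60 × 30 − 9 × 2 = 17982 frames. 3554 ÷ 17982 → 0 full blocks, remainder 3554.
Within the partial block the first minute is 1800 frames and each further minute 1798, so 1 further minute boundary passed. Total skipped labels = 18 × 0 + 2 × 1 = 2.
Non-drop label index = 3554 + 2 = 3556; at 30 labels/s that is 00:01:58:16, i.e. DF 00:01:58;16.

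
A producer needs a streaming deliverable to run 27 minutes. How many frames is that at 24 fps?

27 min = 1620 s.
Frames = 1620 × 24 = 38880.

38880 frames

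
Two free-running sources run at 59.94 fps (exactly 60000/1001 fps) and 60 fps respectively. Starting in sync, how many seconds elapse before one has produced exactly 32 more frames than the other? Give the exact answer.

The gap grows by |60 − 60000/1001| = 60/1001 frames per second.
Time for a 32-frame gap: 32 ÷ (60/1001) = 8008/15 s.

8008/15 seconds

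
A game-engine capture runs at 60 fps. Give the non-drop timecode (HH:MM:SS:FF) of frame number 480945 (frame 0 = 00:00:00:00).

480945 ÷ 60 = 8015 full seconds, remainder 45 frames.
8015 s = 2 h 13 min 35 s.
Timecode: 02:13:35:45.

02:13:35:45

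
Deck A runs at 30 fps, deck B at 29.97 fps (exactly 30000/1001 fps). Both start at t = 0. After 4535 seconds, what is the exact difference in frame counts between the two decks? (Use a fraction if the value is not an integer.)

136050/1001 frames

A emits 30 × 4535 = 136050 frames; B emits 30000/1001 × 4535 = 136050000/1001.
Difference = 136050/1001 frames (≈ 135.9141); B is behind A.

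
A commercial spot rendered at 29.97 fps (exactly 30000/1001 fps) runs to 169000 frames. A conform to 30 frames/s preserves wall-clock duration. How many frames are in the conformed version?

Target frames = source frames × (target rate / source rate) = 169000 × (30)/(30000/1001) = 169000 × 1001/1000 = 169169.

169169 frames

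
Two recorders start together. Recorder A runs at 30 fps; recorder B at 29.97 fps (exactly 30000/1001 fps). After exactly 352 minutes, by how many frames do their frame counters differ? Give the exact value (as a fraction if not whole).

352 min = 21120 s.
A emits 30 × 21120 = 633600 frames; B emits 30000/1001 × 21120 = 57600000/91.
Difference = 57600/91 frames (≈ 632.9670); B is behind A.

57600/91 frames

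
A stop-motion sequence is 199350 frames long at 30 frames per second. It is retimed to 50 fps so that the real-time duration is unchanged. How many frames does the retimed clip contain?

Target frames = source frames × (target rate / source rate) = 199350 × (50)/(30) = 199350 × 5/3 = 332250.

332250 frames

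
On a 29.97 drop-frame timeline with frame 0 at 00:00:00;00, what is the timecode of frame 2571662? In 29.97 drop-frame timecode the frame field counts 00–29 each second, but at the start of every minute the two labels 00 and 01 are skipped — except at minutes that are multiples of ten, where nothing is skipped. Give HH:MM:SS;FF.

23:50:07;26

Each 10-minute DF block holds 10 × 60 × 30 − 9 × 2 = 17982 frames. 2571662 ÷ 17982 → 143 full blocks, remainder 236.
Within the partial block the first minute is 1800 frames and each further minute 1798, so 0 further minute boundaries passed. Total skipped labels = 18 × 143 + 2 × 0 = 2574.
Non-drop label index = 2571662 + 2574 = 2574236; at 30 labels/s that is 23:50:07:26, i.e. DF 23:50:07;26.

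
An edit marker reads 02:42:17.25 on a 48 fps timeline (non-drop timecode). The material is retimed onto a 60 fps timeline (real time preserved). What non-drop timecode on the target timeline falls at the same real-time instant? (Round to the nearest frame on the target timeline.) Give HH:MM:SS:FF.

02:42:17:31

Source frame index: (2×3600 + 42×60 + 17) × 48 + 25 = 467401.
Real time: 467401 / (48) = 467401/48 s.
Target frame: (467401/48) × (60) = 2337005/4 ≈ 584251.250 → 584251.
At 60 labels/s: frame 584251 → 02:42:17:31.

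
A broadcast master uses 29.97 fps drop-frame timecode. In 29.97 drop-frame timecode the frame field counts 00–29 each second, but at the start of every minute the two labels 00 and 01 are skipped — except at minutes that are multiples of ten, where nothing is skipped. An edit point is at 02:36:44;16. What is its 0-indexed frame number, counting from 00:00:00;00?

281854

Complete 10-minute blocks: 15, each 17982 frames → 269730.
Remaining 6 whole minutes in the current block: 1800 + 5 × 1798 = 10790 frames.
Within the current minute: 44 × 30 + 16 − 2 = 1334 (labels ;00/;01 skipped at this minute). Total = 269730 + 10790 + 1334 = 281854.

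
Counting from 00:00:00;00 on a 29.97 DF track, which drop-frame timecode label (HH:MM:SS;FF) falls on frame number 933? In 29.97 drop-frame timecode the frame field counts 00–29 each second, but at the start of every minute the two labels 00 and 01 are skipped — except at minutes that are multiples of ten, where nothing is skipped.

00:00:31;03

Ten DF minutes hold 17982 frames, so frame 933 lies in block 0 (frames 0–17981) with 933 frames into that block.
The block's first minute is 1800 frames and the rest 1798 each; 933 frames reaches minute 0, so 0 × 18 + 0 × 2 = 0 labels have been skipped so far.
Adding those back, label number 933 + 0 = 933 at 30 labels/s is 31 s + 3 f = 0 h 0 min 31 s frame 3, i.e. 00:00:31;03.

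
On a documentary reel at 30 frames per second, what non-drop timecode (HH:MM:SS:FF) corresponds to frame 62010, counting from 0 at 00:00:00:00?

62010 ÷ 30 = 2067 full seconds, remainder 0 frames.
2067 s = 0 h 34 min 27 s.
Timecode: 00:34:27:00.

00:34:27:00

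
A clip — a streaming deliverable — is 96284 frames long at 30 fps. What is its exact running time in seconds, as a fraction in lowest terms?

Running time = 96284 ÷ (30) = 96284 × 1/30 = 48142/15 s.

48142/15 seconds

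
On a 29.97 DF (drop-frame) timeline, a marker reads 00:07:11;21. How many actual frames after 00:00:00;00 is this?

12937

As if non-drop at 30 labels/s: (0 × 3600 + 7 × 60 + 11) × 30 + 21 = 12951.
Minute boundaries passed: 7; those not divisible by 10: 7 − 0 = 7; dropped labels = 2 × 7 = 14.
Actual frame index = 12951 − 14 = 12937.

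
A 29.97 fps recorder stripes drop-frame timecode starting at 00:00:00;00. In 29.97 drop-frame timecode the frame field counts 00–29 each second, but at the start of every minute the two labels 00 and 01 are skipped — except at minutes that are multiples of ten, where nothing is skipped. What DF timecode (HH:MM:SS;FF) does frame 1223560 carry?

11:20:26;04

Ten DF minutes hold 17982 frames, so frame 1223560 lies in block 68 (frames 1222776–1240757) with 784 frames into that block.
The block's first minute is 1800 frames and the rest 1798 each; 784 frames reaches minute 0, so 68 × 18 + 0 × 2 = 1224 labels have been skipped so far.
Adding those back, label number 1223560 + 1224 = 1224784 at 30 labels/s is 40826 s + 4 f = 11 h 20 min 26 s frame 4, i.e. 11:20:26;04.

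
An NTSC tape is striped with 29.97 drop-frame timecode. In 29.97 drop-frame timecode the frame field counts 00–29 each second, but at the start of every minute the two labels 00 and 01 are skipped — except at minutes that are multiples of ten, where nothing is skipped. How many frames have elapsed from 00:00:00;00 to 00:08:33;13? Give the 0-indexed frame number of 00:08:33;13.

15387

Complete 10-minute blocks: 0, each 17982 frames → 0.
Remaining 8 whole minutes in the current block: 1800 + 7 × 1798 = 14386 frames.
Within the current minute: 33 × 30 + 13 − 2 = 1001 (labels ;00/;01 skipped at this minute). Total = 0 + 14386 + 1001 = 15387.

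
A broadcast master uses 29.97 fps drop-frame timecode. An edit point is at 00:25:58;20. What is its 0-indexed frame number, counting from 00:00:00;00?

46714

As if non-drop at 30 labels/s: (0 × 3600 + 25 × 60 + 58) × 30 + 20 = 46760.
Minute boundaries passed: 25; those not divisible by 10: 25 − 2 = 23; dropped labels = 2 × 23 = 46.
Actual frame index = 46760 − 46 = 46714.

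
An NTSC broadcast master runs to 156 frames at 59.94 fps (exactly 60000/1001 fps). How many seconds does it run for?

Running time = 156 / (60000/1001) = 2.6026 s.

2.6026 seconds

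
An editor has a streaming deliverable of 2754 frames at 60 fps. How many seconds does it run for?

45.9 seconds

Running time = 2754 / (60) = 45.9 s.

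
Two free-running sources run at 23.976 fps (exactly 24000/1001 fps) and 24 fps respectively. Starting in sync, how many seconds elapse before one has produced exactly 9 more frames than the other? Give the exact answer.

375.375 seconds

The gap grows by |24 − 24000/1001| = 24/1001 frames per second.
Time for a 9-frame gap: 9 ÷ (24/1001) = 375.375 s.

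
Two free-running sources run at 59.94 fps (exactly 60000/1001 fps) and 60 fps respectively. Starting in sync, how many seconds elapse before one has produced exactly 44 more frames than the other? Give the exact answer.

The gap grows by |60 − 60000/1001| = 60/1001 frames per second.
Time for a 44-frame gap: 44 ÷ (60/1001) = 11011/15 s.

11011/15 seconds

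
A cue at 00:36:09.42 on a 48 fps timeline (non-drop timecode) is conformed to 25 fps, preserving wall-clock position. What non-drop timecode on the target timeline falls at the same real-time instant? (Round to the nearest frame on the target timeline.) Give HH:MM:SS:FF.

Source frame index: (0×3600 + 36×60 + 9) × 48 + 42 = 104154.
Real time: 104154 / (48) = 17359/8 s.
Target frame: (17359/8) × (25) = 433975/8 ≈ 54246.875 → 54247.
At 25 labels/s: frame 54247 → 00:36:09:22.

00:36:09:22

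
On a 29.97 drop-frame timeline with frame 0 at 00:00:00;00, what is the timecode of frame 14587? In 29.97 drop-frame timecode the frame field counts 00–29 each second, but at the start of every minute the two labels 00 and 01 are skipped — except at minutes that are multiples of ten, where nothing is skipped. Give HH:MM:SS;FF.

00:08:06;23

Each 10-minute DF block holds 10 × 60 × 30 − 9 × 2 = 17982 frames. 14587 ÷ 17982 → 0 full blocks, remainder 14587.
Within the partial block the first minute is 1800 frames and each further minute 1798, so 8 further minute boundaries passed. Total skipped labels = 18 × 0 + 2 × 8 = 16.
Non-drop label index = 14587 + 16 = 14603; at 30 labels/s that is 00:08:06:23, i.e. DF 00:08:06;23.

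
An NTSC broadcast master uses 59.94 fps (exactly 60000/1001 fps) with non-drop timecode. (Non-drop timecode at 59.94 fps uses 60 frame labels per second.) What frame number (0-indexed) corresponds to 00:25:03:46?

Total seconds to the label: (0 × 3600 + 25 × 60 + 3) = 1503.
Frame index = 1503 × 60 + 46 = 90226.

frame 90226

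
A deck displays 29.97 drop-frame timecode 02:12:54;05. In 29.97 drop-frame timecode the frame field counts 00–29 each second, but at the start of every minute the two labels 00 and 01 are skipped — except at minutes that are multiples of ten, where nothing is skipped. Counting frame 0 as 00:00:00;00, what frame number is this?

As if non-drop at 30 labels/s: (2 × 3600 + 12 × 60 + 54) × 30 + 5 = 239225.
Minute boundaries passed: 132; those not divisible by 10: 132 − 13 = 119; dropped labels = 2 × 119 = 238.
Actual frame index = 239225 − 238 = 238987.

238987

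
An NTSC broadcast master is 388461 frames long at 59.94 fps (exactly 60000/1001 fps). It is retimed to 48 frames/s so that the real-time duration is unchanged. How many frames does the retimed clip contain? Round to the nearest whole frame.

311080 frames

Frames at target rate = 388461 × (48) / (60000/1001) = 388849461/1250 ≈ 311079.569.
Nearest whole frame: 311080.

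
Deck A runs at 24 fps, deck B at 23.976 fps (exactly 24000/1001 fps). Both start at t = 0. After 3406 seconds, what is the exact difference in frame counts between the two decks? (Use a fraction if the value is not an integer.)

A emits 24 × 3406 = 81744 frames; B emits 24000/1001 × 3406 = 6288000/77.
Difference = 6288/77 frames (≈ 81.6623); B is behind A.

6288/77 frames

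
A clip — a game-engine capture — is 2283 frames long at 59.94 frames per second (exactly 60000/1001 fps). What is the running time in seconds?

Running time = 2283 / (60000/1001) = 38.08805 s.

38.08805 seconds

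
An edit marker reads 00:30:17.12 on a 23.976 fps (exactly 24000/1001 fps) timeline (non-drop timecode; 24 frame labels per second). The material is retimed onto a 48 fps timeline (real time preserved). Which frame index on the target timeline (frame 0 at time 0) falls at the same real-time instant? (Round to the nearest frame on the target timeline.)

frame 87327

Source frame index: (0×3600 + 30×60 + 17) × 24 + 12 = 43620.
Real time: 43620 / (24000/1001) = 727727/400 s.
Target frame: (727727/400) × (48) = 2183181/25 ≈ 87327.240 → 87327.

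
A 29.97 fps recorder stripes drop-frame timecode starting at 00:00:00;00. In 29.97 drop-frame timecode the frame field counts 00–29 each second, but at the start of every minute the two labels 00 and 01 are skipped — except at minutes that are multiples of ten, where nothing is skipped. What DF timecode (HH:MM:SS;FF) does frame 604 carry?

Ten DF minutes hold 17982 frames, so frame 604 lies in block 0 (frames 0–17981) with 604 frames into that block.
The block's first minute is 1800 frames and the rest 1798 each; 604 frames reaches minute 0, so 0 × 18 + 0 × 2 = 0 labels have been skipped so far.
Adding those back, label number 604 + 0 = 604 at 30 labels/s is 20 s + 4 f = 0 h 0 min 20 s frame 4, i.e. 00:00:20;04.

00:00:20;04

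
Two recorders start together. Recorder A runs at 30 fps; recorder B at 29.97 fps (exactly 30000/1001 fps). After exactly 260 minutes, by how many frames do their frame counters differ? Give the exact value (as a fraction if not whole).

260 min = 15600 s.
A emits 30 × 15600 = 468000 frames; B emits 30000/1001 × 15600 = 36000000/77.
Difference = 36000/77 frames (≈ 467.5325); B is behind A.

36000/77 frames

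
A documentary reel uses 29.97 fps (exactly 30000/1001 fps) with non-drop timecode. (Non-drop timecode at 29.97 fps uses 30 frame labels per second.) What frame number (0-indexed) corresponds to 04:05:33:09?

Total seconds to the label: (4 × 3600 + 5 × 60 + 33) = 14733.
Frame index = 14733 × 30 + 9 = 441999.

frame 441999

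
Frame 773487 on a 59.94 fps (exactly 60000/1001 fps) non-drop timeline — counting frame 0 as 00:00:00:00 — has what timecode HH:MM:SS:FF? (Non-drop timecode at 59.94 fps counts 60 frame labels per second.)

773487 ÷ 60 = 12891 full seconds, remainder 27 frames.
12891 s = 3 h 34 min 51 s.
Timecode: 03:34:51:27.

03:34:51:27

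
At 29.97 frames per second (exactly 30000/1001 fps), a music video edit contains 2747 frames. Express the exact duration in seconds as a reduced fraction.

2749747/30000 seconds

Running time = 2747 ÷ (30000/1001) = 2747 × 1001/30000 = 2749747/30000 s.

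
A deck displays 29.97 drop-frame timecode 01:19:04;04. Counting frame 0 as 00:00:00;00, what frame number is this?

As if non-drop at 30 labels/s: (1 × 3600 + 19 × 60 + 4) × 30 + 4 = 142324.
Minute boundaries passed: 79; those not divisible by 10: 79 − 7 = 72; dropped labels = 2 × 72 = 144.
Actual frame index = 142324 − 144 = 142180.

142180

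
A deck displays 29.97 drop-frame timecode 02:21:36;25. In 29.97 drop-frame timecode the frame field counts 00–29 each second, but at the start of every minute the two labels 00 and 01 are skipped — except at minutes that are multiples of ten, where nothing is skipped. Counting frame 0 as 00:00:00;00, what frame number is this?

254651

As if non-drop at 30 labels/s: (2 × 3600 + 21 × 60 + 36) × 30 + 25 = 254905.
Minute boundaries passed: 141; those not divisible by 10: 141 − 14 = 127; dropped labels = 2 × 127 = 254.
Actual frame index = 254905 − 254 = 254651.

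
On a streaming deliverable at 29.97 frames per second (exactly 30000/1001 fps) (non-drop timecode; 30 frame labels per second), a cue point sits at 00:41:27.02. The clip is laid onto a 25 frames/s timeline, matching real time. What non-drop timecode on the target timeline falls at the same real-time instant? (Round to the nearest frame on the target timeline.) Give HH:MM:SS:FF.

00:41:29:14

Source frame index: (0×3600 + 41×60 + 27) × 30 + 2 = 74612.
Real time: 74612 / (30000/1001) = 18671653/7500 s.
Target frame: (18671653/7500) × (25) = 18671653/300 ≈ 62238.843 → 62239.
At 25 labels/s: frame 62239 → 00:41:29:14.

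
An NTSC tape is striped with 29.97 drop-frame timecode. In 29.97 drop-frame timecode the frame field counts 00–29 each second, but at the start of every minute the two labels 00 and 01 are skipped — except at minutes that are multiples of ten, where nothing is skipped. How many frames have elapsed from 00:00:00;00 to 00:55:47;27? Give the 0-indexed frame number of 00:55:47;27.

As if non-drop at 30 labels/s: (0 × 3600 + 55 × 60 + 47) × 30 + 27 = 100437.
Minute boundaries passed: 55; those not divisible by 10: 55 − 5 = 50; dropped labels = 2 × 50 = 100.
Actual frame index = 100437 − 100 = 100337.

100337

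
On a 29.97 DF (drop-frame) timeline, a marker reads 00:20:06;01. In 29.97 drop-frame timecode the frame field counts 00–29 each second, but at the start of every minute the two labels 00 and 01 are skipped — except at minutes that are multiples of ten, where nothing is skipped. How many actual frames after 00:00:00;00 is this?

36145

Complete 10-minute blocks: 2, each 17982 frames → 35964.
Remaining 0 whole minutes in the current block: 0 frames.
Within the current minute: 6 × 30 + 1 = 181. Total = 35964 + 0 + 181 = 36145.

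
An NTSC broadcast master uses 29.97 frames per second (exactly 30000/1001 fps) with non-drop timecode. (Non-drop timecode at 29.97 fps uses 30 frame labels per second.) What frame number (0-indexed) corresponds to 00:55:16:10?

99490

Total seconds to the label: (0 × 3600 + 55 × 60 + 16) = 3316.
Frame index = 3316 × 30 + 10 = 99490.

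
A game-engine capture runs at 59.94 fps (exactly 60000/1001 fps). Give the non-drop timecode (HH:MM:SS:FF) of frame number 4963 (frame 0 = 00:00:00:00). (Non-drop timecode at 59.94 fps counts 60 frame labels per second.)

00:01:22:43

4963 ÷ 60 = 82 full seconds, remainder 43 frames.
82 s = 0 h 1 min 22 s.
Timecode: 00:01:22:43.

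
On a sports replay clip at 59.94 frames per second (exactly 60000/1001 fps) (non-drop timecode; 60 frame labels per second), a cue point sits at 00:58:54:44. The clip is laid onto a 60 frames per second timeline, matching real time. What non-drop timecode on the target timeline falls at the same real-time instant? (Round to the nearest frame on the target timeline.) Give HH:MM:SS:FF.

Source frame index: (0×3600 + 58×60 + 54) × 60 + 44 = 212084.
Real time: 212084 / (60000/1001) = 53074021/15000 s.
Target frame: (53074021/15000) × (60) = 53074021/250 ≈ 212296.084 → 212296.
At 60 labels/s: frame 212296 → 00:58:58:16.

00:58:58:16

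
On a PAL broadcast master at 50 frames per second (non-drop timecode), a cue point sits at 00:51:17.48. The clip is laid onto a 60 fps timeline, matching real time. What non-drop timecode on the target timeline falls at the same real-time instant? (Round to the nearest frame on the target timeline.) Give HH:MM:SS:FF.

Source frame index: (0×3600 + 51×60 + 17) × 50 + 48 = 153898.
Real time: 153898 / (50) = 76949/25 s.
Target frame: (76949/25) × (60) = 923388/5 ≈ 184677.600 → 184678.
At 60 labels/s: frame 184678 → 00:51:17:58.

00:51:17:58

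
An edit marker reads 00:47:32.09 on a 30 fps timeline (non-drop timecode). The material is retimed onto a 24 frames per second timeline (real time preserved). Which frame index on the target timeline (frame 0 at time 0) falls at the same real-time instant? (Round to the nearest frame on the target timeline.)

frame 68455

Source frame index: (0×3600 + 47×60 + 32) × 30 + 9 = 85569.
Real time: 85569 / (30) = 28523/10 s.
Target frame: (28523/10) × (24) = 342276/5 ≈ 68455.200 → 68455.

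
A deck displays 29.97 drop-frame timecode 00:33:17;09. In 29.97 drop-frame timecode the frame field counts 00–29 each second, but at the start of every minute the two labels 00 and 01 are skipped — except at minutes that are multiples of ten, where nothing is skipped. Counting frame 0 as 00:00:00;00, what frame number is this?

59859

As if non-drop at 30 labels/s: (0 × 3600 + 33 × 60 + 17) × 30 + 9 = 59919.
Minute boundaries passed: 33; those not divisible by 10: 33 − 3 = 30; dropped labels = 2 × 30 = 60.
Actual frame index = 59919 − 60 = 59859.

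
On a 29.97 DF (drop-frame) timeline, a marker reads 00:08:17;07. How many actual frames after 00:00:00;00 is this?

Complete 10-minute blocks: 0, each 17982 frames → 0.
Remaining 8 whole minutes in the current block: 1800 + 7 × 1798 = 14386 frames.
Within the current minute: 17 × 30 + 7 − 2 = 515 (labels ;00/;01 skipped at this minute). Total = 0 + 14386 + 515 = 14901.

14901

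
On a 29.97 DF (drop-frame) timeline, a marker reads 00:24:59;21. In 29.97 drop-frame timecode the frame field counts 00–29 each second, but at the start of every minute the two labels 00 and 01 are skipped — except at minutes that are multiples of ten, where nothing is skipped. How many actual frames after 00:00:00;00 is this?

44947

As if non-drop at 30 labels/s: (0 × 3600 + 24 × 60 + 59) × 30 + 21 = 44991.
Minute boundaries passed: 24; those not divisible by 10: 24 − 2 = 22; dropped labels = 2 × 22 = 44.
Actual frame index = 44991 − 44 = 44947.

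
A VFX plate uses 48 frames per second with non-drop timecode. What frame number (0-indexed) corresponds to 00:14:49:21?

frame 42693

Total seconds to the label: (0 × 3600 + 14 × 60 + 49) = 889.
Frame index = 889 × 48 + 21 = 42693.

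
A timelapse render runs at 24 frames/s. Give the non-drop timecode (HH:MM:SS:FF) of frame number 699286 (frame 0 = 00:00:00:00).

699286 ÷ 24 = 29136 full seconds, remainder 22 frames.
29136 s = 8 h 5 min 36 s.
Timecode: 08:05:36:22.

08:05:36:22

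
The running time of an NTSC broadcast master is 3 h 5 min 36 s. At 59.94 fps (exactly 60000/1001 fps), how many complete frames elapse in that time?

3 h 5 min 36 s = 11136 s.
Frames = 11136 × 60000/1001 = 668160000/1001 ≈ 667492.5075.
Complete frames: 667492.

667492 frames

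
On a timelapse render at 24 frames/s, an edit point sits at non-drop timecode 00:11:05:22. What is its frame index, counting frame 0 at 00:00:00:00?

Total seconds to the label: (0 × 3600 + 11 × 60 + 5) = 665.
Frame index = 665 × 24 + 22 = 15982.

frame 15982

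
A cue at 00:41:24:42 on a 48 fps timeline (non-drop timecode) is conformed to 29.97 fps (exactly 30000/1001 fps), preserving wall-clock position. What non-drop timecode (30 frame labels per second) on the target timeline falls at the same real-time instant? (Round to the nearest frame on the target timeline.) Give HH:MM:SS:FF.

Source frame index: (0×3600 + 41×60 + 24) × 48 + 42 = 119274.
Real time: 119274 / (48) = 19879/8 s.
Target frame: (19879/8) × (30000/1001) = 74546250/1001 ≈ 74471.778 → 74472.
At 30 labels/s: frame 74472 → 00:41:22:12.

00:41:22:12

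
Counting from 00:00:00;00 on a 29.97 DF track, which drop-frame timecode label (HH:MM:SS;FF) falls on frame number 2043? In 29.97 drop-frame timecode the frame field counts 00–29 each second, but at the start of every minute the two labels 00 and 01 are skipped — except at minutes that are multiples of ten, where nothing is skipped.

00:01:08;05

Ten DF minutes hold 17982 frames, so frame 2043 lies in block 0 (frames 0–17981) with 2043 frames into that block.
The block's first minute is 1800 frames and the rest 1798 each; 2043 frames reaches minute 1, so 0 × 18 + 1 × 2 = 2 labels have been skipped so far.
Adding those back, label number 2043 + 2 = 2045 at 30 labels/s is 68 s + 5 f = 0 h 1 min 8 s frame 5, i.e. 00:01:08;05.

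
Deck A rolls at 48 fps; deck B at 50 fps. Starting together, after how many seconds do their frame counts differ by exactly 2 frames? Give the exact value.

The gap grows by |50 − 48| = 2 frames per second.
Time for a 2-frame gap: 2 ÷ (2) = 1 s.

1 seconds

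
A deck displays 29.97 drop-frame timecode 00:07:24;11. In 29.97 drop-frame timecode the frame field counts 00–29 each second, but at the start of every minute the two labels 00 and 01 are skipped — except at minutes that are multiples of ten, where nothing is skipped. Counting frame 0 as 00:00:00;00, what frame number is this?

13317

As if non-drop at 30 labels/s: (0 × 3600 + 7 × 60 + 24) × 30 + 11 = 13331.
Minute boundaries passed: 7; those not divisible by 10: 7 − 0 = 7; dropped labels = 2 × 7 = 14.
Actual frame index = 13331 − 14 = 13317.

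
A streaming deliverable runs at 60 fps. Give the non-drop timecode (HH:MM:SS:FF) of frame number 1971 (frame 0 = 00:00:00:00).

00:00:32:51

1971 ÷ 60 = 32 full seconds, remainder 51 frames.
32 s = 0 h 0 min 32 s.
Timecode: 00:00:32:51.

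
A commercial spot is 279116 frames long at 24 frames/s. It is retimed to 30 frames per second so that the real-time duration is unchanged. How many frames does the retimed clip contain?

Target frames = source frames × (target rate / source rate) = 279116 × (30)/(24) = 279116 × 5/4 = 348895.

348895 frames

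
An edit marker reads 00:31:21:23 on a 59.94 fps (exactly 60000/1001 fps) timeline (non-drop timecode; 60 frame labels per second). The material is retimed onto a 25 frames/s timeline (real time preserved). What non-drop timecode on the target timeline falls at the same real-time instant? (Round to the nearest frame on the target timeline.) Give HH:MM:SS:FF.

00:31:23:07

Source frame index: (0×3600 + 31×60 + 21) × 60 + 23 = 112883.
Real time: 112883 / (60000/1001) = 112995883/60000 s.
Target frame: (112995883/60000) × (25) = 112995883/2400 ≈ 47081.618 → 47082.
At 25 labels/s: frame 47082 → 00:31:23:07.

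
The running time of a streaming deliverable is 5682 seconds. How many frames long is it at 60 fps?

Frames = 5682 × 60 = 340920.

340920 frames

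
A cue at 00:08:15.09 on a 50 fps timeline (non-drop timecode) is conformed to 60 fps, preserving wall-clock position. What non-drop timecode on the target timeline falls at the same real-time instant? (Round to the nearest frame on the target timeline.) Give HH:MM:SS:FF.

00:08:15:11

Source frame index: (0×3600 + 8×60 + 15) × 50 + 9 = 24759.
Real time: 24759 / (50) = 24759/50 s.
Target frame: (24759/50) × (60) = 148554/5 ≈ 29710.800 → 29711.
At 60 labels/s: frame 29711 → 00:08:15:11.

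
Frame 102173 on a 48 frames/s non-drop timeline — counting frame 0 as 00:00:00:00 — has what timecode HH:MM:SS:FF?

102173 ÷ 48 = 2128 full seconds, remainder 29 frames.
2128 s = 0 h 35 min 28 s.
Timecode: 00:35:28:29.

00:35:28:29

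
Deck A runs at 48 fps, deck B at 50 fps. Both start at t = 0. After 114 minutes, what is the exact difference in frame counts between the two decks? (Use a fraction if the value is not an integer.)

13680 frames

114 min = 6840 s.
A emits 48 × 6840 = 328320 frames; B emits 50 × 6840 = 342000.
Difference = 13680 frames; B is ahead of A.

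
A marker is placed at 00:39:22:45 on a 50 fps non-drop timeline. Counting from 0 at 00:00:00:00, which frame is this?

frame 118145

Total seconds to the label: (0 × 3600 + 39 × 60 + 22) = 2362.
Frame index = 2362 × 50 + 45 = 118145.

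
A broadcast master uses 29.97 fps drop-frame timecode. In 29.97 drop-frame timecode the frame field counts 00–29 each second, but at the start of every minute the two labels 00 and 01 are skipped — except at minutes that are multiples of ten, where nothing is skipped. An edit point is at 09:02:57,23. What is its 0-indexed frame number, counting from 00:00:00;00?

As if non-drop at 30 labels/s: (9 × 3600 + 2 × 60 + 57) × 30 + 23 = 977333.
Minute boundaries passed: 542; those not divisible by 10: 542 − 54 = 488; dropped labels = 2 × 488 = 976.
Actual frame index = 977333 − 976 = 976357.

976357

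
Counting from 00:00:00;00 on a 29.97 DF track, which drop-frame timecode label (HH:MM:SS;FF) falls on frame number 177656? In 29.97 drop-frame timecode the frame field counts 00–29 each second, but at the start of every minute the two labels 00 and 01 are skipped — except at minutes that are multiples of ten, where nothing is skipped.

Each 10-minute DF block holds 10 × 60 × 30 − 9 × 2 = 17982 frames. 177656 ÷ 17982 → 9 full blocks, remainder 15818.
Within the partial block the first minute is 1800 frames and each further minute 1798, so 8 further minute boundaries passed. Total skipped labels = 18 × 9 + 2 × 8 = 178.
Non-drop label index = 177656 + 178 = 177834; at 30 labels/s that is 01:38:47:24, i.e. DF 01:38:47;24.

01:38:47;24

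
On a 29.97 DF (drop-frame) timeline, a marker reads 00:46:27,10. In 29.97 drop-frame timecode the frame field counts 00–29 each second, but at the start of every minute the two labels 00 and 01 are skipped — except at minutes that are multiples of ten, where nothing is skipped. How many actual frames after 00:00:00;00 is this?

As if non-drop at 30 labels/s: (0 × 3600 + 46 × 60 + 27) × 30 + 10 = 83620.
Minute boundaries passed: 46; those not divisible by 10: 46 − 4 = 42; dropped labels = 2 × 42 = 84.
Actual frame index = 83620 − 84 = 83536.

83536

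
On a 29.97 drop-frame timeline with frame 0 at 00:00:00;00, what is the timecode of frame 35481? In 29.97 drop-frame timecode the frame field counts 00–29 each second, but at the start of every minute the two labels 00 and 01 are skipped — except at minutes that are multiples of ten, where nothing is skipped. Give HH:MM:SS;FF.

Ten DF minutes hold 17982 frames, so frame 35481 lies in block 1 (frames 17982–35963) with 17499 frames into that block.
The block's first minute is 1800 frames and the rest 1798 each; 17499 frames reaches minute 9, so 1 × 18 + 9 × 2 = 36 labels have been skipped so far.
Adding those back, label number 35481 + 36 = 35517 at 30 labels/s is 1183 s + 27 f = 0 h 19 min 43 s frame 27, i.e. 00:19:43;27.

00:19:43;27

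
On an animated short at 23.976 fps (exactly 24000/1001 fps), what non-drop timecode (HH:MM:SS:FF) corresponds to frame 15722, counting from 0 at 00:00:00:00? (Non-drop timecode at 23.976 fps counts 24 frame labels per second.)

15722 ÷ 24 = 655 full seconds, remainder 2 frames.
655 s = 0 h 10 min 55 s.
Timecode: 00:10:55:02.

00:10:55:02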